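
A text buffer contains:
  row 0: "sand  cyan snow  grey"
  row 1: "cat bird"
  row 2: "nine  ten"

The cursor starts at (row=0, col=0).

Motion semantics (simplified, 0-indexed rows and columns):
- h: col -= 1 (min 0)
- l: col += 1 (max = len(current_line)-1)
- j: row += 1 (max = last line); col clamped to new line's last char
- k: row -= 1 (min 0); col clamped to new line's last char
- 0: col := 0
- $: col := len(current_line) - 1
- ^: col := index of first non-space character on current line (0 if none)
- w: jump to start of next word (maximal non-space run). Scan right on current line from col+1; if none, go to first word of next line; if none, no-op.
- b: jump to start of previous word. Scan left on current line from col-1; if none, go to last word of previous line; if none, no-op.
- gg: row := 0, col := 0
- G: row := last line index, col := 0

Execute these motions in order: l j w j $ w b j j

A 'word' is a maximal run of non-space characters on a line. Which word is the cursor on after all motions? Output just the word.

Answer: ten

Derivation:
After 1 (l): row=0 col=1 char='a'
After 2 (j): row=1 col=1 char='a'
After 3 (w): row=1 col=4 char='b'
After 4 (j): row=2 col=4 char='_'
After 5 ($): row=2 col=8 char='n'
After 6 (w): row=2 col=8 char='n'
After 7 (b): row=2 col=6 char='t'
After 8 (j): row=2 col=6 char='t'
After 9 (j): row=2 col=6 char='t'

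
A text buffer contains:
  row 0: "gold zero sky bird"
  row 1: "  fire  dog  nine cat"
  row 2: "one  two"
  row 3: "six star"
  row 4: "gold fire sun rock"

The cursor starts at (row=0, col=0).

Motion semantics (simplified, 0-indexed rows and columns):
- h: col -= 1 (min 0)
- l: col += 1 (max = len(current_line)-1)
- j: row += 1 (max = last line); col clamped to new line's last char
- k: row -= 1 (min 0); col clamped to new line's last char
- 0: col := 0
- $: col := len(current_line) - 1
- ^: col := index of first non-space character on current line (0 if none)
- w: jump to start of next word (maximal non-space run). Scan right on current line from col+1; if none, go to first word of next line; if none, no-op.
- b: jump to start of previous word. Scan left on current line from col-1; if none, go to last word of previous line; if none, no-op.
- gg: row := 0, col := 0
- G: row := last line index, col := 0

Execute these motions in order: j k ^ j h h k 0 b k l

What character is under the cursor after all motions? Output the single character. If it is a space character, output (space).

Answer: o

Derivation:
After 1 (j): row=1 col=0 char='_'
After 2 (k): row=0 col=0 char='g'
After 3 (^): row=0 col=0 char='g'
After 4 (j): row=1 col=0 char='_'
After 5 (h): row=1 col=0 char='_'
After 6 (h): row=1 col=0 char='_'
After 7 (k): row=0 col=0 char='g'
After 8 (0): row=0 col=0 char='g'
After 9 (b): row=0 col=0 char='g'
After 10 (k): row=0 col=0 char='g'
After 11 (l): row=0 col=1 char='o'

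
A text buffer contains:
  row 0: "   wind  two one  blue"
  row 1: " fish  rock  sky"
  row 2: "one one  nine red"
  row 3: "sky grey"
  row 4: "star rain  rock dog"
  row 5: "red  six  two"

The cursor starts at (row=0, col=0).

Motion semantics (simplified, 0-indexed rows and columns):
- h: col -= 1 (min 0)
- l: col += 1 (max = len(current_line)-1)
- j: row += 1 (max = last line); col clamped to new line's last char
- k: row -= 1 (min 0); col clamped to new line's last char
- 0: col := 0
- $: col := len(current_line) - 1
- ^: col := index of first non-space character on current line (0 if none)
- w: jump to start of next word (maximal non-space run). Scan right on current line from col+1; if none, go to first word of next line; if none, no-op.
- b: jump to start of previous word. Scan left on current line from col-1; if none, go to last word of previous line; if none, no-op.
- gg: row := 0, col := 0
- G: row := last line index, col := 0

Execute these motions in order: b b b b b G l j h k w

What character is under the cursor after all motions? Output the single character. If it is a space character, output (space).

After 1 (b): row=0 col=0 char='_'
After 2 (b): row=0 col=0 char='_'
After 3 (b): row=0 col=0 char='_'
After 4 (b): row=0 col=0 char='_'
After 5 (b): row=0 col=0 char='_'
After 6 (G): row=5 col=0 char='r'
After 7 (l): row=5 col=1 char='e'
After 8 (j): row=5 col=1 char='e'
After 9 (h): row=5 col=0 char='r'
After 10 (k): row=4 col=0 char='s'
After 11 (w): row=4 col=5 char='r'

Answer: r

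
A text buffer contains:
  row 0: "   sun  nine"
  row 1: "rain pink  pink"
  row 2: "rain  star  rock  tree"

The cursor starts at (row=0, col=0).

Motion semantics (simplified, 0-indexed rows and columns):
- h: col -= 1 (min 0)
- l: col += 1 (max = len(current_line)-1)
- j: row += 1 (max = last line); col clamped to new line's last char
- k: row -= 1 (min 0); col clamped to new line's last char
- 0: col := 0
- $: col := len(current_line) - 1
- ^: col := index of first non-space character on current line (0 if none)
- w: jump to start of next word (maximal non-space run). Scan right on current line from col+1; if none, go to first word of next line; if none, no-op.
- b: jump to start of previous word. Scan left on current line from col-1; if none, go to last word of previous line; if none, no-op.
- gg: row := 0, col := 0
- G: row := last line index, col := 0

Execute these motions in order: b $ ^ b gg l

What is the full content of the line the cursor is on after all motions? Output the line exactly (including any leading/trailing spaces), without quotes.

Answer:    sun  nine

Derivation:
After 1 (b): row=0 col=0 char='_'
After 2 ($): row=0 col=11 char='e'
After 3 (^): row=0 col=3 char='s'
After 4 (b): row=0 col=3 char='s'
After 5 (gg): row=0 col=0 char='_'
After 6 (l): row=0 col=1 char='_'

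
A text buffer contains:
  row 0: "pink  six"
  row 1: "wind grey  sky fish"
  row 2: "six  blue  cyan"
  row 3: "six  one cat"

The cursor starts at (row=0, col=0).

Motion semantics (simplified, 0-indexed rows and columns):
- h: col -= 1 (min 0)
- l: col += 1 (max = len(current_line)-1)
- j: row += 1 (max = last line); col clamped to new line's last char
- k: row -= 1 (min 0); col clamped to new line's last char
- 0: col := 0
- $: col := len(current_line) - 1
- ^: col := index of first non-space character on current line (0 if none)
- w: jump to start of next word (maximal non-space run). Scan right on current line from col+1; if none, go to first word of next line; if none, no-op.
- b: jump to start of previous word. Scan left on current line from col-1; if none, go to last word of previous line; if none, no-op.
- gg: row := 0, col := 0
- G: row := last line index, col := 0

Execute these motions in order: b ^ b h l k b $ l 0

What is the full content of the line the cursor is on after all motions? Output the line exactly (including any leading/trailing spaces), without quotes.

Answer: pink  six

Derivation:
After 1 (b): row=0 col=0 char='p'
After 2 (^): row=0 col=0 char='p'
After 3 (b): row=0 col=0 char='p'
After 4 (h): row=0 col=0 char='p'
After 5 (l): row=0 col=1 char='i'
After 6 (k): row=0 col=1 char='i'
After 7 (b): row=0 col=0 char='p'
After 8 ($): row=0 col=8 char='x'
After 9 (l): row=0 col=8 char='x'
After 10 (0): row=0 col=0 char='p'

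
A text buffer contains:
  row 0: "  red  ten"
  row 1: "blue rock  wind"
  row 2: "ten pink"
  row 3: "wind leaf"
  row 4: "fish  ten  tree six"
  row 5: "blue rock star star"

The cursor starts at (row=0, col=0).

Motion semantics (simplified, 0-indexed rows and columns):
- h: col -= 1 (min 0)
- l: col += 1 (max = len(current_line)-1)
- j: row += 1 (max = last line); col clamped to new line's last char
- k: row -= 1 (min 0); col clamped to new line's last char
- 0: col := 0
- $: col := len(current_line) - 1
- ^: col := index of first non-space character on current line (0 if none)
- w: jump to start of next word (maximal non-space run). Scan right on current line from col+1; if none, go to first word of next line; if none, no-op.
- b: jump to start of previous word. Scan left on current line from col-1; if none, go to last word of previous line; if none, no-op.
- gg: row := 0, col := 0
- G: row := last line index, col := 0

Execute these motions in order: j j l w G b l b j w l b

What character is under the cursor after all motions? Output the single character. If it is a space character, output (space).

Answer: s

Derivation:
After 1 (j): row=1 col=0 char='b'
After 2 (j): row=2 col=0 char='t'
After 3 (l): row=2 col=1 char='e'
After 4 (w): row=2 col=4 char='p'
After 5 (G): row=5 col=0 char='b'
After 6 (b): row=4 col=16 char='s'
After 7 (l): row=4 col=17 char='i'
After 8 (b): row=4 col=16 char='s'
After 9 (j): row=5 col=16 char='t'
After 10 (w): row=5 col=16 char='t'
After 11 (l): row=5 col=17 char='a'
After 12 (b): row=5 col=15 char='s'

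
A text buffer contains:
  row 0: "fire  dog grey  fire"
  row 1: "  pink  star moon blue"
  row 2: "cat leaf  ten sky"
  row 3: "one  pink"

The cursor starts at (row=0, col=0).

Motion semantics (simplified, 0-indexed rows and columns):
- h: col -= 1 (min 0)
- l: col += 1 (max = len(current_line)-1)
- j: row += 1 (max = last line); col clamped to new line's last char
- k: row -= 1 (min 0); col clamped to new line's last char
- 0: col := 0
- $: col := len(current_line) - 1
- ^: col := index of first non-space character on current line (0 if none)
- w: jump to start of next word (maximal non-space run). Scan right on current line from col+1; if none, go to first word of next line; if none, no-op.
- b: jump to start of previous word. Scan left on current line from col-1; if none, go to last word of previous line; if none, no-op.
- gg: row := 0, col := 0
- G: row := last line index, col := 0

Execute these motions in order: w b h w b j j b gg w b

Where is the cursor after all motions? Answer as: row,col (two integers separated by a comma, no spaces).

After 1 (w): row=0 col=6 char='d'
After 2 (b): row=0 col=0 char='f'
After 3 (h): row=0 col=0 char='f'
After 4 (w): row=0 col=6 char='d'
After 5 (b): row=0 col=0 char='f'
After 6 (j): row=1 col=0 char='_'
After 7 (j): row=2 col=0 char='c'
After 8 (b): row=1 col=18 char='b'
After 9 (gg): row=0 col=0 char='f'
After 10 (w): row=0 col=6 char='d'
After 11 (b): row=0 col=0 char='f'

Answer: 0,0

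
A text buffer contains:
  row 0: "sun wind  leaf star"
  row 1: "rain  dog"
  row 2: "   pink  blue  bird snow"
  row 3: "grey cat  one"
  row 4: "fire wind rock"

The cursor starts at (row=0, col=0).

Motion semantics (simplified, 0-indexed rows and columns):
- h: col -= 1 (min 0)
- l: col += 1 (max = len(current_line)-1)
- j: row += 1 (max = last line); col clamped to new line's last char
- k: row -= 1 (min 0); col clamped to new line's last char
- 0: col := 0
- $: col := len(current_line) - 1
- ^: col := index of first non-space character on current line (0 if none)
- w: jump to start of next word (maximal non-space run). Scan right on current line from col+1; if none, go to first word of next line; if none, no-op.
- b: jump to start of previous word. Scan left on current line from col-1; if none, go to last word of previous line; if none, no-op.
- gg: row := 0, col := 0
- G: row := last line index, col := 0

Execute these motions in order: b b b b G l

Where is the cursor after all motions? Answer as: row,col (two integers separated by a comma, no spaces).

Answer: 4,1

Derivation:
After 1 (b): row=0 col=0 char='s'
After 2 (b): row=0 col=0 char='s'
After 3 (b): row=0 col=0 char='s'
After 4 (b): row=0 col=0 char='s'
After 5 (G): row=4 col=0 char='f'
After 6 (l): row=4 col=1 char='i'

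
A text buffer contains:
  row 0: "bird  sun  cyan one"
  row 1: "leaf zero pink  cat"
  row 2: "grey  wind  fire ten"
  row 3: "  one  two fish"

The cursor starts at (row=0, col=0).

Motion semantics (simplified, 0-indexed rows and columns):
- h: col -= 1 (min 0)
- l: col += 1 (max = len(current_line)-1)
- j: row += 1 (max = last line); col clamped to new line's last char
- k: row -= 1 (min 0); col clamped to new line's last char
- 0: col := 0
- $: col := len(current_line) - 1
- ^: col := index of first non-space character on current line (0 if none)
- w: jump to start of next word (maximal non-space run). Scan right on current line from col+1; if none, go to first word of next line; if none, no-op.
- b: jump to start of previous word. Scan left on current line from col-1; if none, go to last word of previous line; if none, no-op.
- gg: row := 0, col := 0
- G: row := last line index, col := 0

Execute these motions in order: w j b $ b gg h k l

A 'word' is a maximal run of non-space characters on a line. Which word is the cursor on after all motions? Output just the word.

Answer: bird

Derivation:
After 1 (w): row=0 col=6 char='s'
After 2 (j): row=1 col=6 char='e'
After 3 (b): row=1 col=5 char='z'
After 4 ($): row=1 col=18 char='t'
After 5 (b): row=1 col=16 char='c'
After 6 (gg): row=0 col=0 char='b'
After 7 (h): row=0 col=0 char='b'
After 8 (k): row=0 col=0 char='b'
After 9 (l): row=0 col=1 char='i'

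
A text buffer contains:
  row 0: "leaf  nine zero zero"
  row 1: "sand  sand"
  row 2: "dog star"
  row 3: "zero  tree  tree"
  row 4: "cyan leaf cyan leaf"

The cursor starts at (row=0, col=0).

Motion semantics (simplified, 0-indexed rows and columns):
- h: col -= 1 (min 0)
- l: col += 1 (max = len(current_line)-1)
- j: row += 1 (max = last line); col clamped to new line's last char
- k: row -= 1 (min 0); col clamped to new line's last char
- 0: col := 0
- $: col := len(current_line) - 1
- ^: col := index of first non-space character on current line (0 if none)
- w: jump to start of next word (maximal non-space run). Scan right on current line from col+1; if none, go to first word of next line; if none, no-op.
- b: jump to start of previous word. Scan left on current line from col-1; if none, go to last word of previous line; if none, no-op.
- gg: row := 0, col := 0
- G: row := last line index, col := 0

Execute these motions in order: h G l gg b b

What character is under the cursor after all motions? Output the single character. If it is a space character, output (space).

After 1 (h): row=0 col=0 char='l'
After 2 (G): row=4 col=0 char='c'
After 3 (l): row=4 col=1 char='y'
After 4 (gg): row=0 col=0 char='l'
After 5 (b): row=0 col=0 char='l'
After 6 (b): row=0 col=0 char='l'

Answer: l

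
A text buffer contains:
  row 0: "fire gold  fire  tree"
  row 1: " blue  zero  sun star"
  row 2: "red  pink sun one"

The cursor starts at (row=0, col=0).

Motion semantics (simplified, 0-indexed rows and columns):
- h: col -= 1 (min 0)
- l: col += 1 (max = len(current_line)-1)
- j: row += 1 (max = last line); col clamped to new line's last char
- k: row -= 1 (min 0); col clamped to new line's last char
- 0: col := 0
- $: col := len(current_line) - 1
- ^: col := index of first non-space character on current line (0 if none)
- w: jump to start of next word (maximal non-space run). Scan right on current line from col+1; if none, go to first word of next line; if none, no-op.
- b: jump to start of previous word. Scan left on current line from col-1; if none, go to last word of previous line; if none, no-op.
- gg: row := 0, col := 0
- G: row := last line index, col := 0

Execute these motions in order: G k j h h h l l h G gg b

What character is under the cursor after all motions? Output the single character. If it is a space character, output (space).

Answer: f

Derivation:
After 1 (G): row=2 col=0 char='r'
After 2 (k): row=1 col=0 char='_'
After 3 (j): row=2 col=0 char='r'
After 4 (h): row=2 col=0 char='r'
After 5 (h): row=2 col=0 char='r'
After 6 (h): row=2 col=0 char='r'
After 7 (l): row=2 col=1 char='e'
After 8 (l): row=2 col=2 char='d'
After 9 (h): row=2 col=1 char='e'
After 10 (G): row=2 col=0 char='r'
After 11 (gg): row=0 col=0 char='f'
After 12 (b): row=0 col=0 char='f'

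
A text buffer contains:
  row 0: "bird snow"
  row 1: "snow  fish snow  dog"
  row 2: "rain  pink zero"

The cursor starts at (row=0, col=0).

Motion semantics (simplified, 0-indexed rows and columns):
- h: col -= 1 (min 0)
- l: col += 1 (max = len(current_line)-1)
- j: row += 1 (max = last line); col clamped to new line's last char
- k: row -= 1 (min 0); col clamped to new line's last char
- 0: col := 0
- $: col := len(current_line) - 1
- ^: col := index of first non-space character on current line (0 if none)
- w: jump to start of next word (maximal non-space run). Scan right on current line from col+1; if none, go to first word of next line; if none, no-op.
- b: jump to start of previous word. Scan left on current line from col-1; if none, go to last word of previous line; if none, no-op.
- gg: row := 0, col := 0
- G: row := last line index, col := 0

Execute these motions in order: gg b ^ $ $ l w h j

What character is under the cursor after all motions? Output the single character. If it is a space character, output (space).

After 1 (gg): row=0 col=0 char='b'
After 2 (b): row=0 col=0 char='b'
After 3 (^): row=0 col=0 char='b'
After 4 ($): row=0 col=8 char='w'
After 5 ($): row=0 col=8 char='w'
After 6 (l): row=0 col=8 char='w'
After 7 (w): row=1 col=0 char='s'
After 8 (h): row=1 col=0 char='s'
After 9 (j): row=2 col=0 char='r'

Answer: r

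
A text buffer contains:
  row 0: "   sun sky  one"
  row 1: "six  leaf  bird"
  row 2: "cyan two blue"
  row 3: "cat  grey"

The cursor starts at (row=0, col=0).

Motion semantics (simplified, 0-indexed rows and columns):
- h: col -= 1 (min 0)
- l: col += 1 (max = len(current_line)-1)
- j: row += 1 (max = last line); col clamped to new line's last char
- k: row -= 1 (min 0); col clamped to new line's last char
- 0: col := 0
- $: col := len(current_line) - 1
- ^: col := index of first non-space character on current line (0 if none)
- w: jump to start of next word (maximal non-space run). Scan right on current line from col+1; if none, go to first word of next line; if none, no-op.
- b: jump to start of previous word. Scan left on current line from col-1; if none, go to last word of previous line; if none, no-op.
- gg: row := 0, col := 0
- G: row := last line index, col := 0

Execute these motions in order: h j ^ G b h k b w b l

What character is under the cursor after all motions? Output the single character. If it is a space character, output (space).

Answer: e

Derivation:
After 1 (h): row=0 col=0 char='_'
After 2 (j): row=1 col=0 char='s'
After 3 (^): row=1 col=0 char='s'
After 4 (G): row=3 col=0 char='c'
After 5 (b): row=2 col=9 char='b'
After 6 (h): row=2 col=8 char='_'
After 7 (k): row=1 col=8 char='f'
After 8 (b): row=1 col=5 char='l'
After 9 (w): row=1 col=11 char='b'
After 10 (b): row=1 col=5 char='l'
After 11 (l): row=1 col=6 char='e'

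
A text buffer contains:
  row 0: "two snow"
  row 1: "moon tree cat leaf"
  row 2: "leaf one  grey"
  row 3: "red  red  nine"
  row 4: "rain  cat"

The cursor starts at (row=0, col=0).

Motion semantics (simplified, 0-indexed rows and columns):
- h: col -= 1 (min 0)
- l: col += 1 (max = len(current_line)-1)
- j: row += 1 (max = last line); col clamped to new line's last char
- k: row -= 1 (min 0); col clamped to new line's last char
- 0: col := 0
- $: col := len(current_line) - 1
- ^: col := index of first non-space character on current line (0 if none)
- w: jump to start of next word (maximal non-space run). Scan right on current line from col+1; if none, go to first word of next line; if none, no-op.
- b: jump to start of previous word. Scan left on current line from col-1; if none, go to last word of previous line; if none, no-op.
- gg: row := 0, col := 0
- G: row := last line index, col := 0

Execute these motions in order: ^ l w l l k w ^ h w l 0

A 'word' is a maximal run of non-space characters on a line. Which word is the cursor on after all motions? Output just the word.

After 1 (^): row=0 col=0 char='t'
After 2 (l): row=0 col=1 char='w'
After 3 (w): row=0 col=4 char='s'
After 4 (l): row=0 col=5 char='n'
After 5 (l): row=0 col=6 char='o'
After 6 (k): row=0 col=6 char='o'
After 7 (w): row=1 col=0 char='m'
After 8 (^): row=1 col=0 char='m'
After 9 (h): row=1 col=0 char='m'
After 10 (w): row=1 col=5 char='t'
After 11 (l): row=1 col=6 char='r'
After 12 (0): row=1 col=0 char='m'

Answer: moon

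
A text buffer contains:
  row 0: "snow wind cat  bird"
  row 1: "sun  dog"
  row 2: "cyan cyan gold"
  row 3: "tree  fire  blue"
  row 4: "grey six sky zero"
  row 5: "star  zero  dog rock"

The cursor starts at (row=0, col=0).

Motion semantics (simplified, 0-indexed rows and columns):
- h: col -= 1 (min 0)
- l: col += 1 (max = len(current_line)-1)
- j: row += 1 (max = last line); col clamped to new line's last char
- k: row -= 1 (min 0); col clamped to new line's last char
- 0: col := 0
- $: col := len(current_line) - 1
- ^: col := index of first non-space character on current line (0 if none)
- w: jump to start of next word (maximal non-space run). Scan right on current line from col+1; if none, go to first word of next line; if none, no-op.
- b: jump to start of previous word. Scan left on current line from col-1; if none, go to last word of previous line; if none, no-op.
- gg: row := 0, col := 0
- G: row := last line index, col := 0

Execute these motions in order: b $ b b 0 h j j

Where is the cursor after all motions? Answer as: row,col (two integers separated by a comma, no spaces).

After 1 (b): row=0 col=0 char='s'
After 2 ($): row=0 col=18 char='d'
After 3 (b): row=0 col=15 char='b'
After 4 (b): row=0 col=10 char='c'
After 5 (0): row=0 col=0 char='s'
After 6 (h): row=0 col=0 char='s'
After 7 (j): row=1 col=0 char='s'
After 8 (j): row=2 col=0 char='c'

Answer: 2,0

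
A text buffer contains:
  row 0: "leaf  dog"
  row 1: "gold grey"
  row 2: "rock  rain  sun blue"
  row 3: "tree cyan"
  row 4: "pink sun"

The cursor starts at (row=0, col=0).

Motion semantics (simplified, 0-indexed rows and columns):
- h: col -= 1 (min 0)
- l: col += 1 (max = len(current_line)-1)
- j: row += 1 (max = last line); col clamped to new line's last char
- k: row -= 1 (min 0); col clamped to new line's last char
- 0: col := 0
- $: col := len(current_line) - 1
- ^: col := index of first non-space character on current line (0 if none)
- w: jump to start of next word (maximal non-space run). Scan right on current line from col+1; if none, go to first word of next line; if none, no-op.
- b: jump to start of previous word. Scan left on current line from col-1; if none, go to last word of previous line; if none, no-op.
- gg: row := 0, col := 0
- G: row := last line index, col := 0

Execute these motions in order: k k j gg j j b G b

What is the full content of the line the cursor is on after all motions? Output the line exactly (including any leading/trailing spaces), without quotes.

Answer: tree cyan

Derivation:
After 1 (k): row=0 col=0 char='l'
After 2 (k): row=0 col=0 char='l'
After 3 (j): row=1 col=0 char='g'
After 4 (gg): row=0 col=0 char='l'
After 5 (j): row=1 col=0 char='g'
After 6 (j): row=2 col=0 char='r'
After 7 (b): row=1 col=5 char='g'
After 8 (G): row=4 col=0 char='p'
After 9 (b): row=3 col=5 char='c'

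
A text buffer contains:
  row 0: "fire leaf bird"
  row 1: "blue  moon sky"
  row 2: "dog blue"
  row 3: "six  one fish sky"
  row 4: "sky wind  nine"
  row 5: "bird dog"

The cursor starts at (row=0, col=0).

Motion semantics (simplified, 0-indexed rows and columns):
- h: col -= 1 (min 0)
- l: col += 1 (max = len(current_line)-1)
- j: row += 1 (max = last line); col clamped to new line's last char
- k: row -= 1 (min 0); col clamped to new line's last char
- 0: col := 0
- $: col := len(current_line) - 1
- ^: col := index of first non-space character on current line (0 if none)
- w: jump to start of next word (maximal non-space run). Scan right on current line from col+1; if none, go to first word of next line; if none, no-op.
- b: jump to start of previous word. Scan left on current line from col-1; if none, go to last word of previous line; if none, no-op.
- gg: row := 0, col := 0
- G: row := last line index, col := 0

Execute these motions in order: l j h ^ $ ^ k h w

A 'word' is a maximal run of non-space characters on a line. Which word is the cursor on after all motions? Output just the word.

After 1 (l): row=0 col=1 char='i'
After 2 (j): row=1 col=1 char='l'
After 3 (h): row=1 col=0 char='b'
After 4 (^): row=1 col=0 char='b'
After 5 ($): row=1 col=13 char='y'
After 6 (^): row=1 col=0 char='b'
After 7 (k): row=0 col=0 char='f'
After 8 (h): row=0 col=0 char='f'
After 9 (w): row=0 col=5 char='l'

Answer: leaf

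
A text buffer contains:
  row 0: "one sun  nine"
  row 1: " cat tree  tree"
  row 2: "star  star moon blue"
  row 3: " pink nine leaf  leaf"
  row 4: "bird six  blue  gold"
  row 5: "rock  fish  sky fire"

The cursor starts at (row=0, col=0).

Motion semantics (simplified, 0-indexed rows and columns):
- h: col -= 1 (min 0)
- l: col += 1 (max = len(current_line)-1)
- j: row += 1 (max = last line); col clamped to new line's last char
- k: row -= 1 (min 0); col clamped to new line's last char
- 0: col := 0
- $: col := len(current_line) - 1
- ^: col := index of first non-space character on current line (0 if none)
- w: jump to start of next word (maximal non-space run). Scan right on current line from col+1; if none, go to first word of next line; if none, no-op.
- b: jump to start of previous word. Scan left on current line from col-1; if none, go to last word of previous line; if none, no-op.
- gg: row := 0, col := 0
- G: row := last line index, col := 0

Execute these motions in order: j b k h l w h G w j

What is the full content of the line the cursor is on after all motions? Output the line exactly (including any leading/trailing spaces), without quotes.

Answer: rock  fish  sky fire

Derivation:
After 1 (j): row=1 col=0 char='_'
After 2 (b): row=0 col=9 char='n'
After 3 (k): row=0 col=9 char='n'
After 4 (h): row=0 col=8 char='_'
After 5 (l): row=0 col=9 char='n'
After 6 (w): row=1 col=1 char='c'
After 7 (h): row=1 col=0 char='_'
After 8 (G): row=5 col=0 char='r'
After 9 (w): row=5 col=6 char='f'
After 10 (j): row=5 col=6 char='f'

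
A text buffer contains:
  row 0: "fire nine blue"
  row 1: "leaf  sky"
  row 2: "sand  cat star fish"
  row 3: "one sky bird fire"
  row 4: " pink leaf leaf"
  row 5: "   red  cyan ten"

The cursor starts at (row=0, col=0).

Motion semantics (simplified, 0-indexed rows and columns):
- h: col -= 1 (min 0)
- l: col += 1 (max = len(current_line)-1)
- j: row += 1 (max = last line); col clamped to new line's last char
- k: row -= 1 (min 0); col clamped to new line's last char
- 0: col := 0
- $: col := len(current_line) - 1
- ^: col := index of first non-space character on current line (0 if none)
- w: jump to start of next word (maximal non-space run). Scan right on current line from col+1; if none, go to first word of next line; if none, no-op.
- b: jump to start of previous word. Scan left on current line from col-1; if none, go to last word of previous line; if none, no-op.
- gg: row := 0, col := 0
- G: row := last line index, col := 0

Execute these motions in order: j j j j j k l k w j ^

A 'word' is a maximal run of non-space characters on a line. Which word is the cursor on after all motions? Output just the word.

After 1 (j): row=1 col=0 char='l'
After 2 (j): row=2 col=0 char='s'
After 3 (j): row=3 col=0 char='o'
After 4 (j): row=4 col=0 char='_'
After 5 (j): row=5 col=0 char='_'
After 6 (k): row=4 col=0 char='_'
After 7 (l): row=4 col=1 char='p'
After 8 (k): row=3 col=1 char='n'
After 9 (w): row=3 col=4 char='s'
After 10 (j): row=4 col=4 char='k'
After 11 (^): row=4 col=1 char='p'

Answer: pink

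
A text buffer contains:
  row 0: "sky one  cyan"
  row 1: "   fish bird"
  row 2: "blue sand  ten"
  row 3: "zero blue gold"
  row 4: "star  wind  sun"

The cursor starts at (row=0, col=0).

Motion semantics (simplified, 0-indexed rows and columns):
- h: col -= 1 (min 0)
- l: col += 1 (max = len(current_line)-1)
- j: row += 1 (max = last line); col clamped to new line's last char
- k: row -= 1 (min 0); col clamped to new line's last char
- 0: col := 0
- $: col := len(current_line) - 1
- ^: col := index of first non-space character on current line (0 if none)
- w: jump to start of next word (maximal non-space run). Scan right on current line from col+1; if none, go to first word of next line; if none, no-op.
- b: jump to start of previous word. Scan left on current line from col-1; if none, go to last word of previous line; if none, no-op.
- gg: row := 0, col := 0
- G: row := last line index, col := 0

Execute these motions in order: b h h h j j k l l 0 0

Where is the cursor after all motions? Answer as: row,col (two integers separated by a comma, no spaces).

After 1 (b): row=0 col=0 char='s'
After 2 (h): row=0 col=0 char='s'
After 3 (h): row=0 col=0 char='s'
After 4 (h): row=0 col=0 char='s'
After 5 (j): row=1 col=0 char='_'
After 6 (j): row=2 col=0 char='b'
After 7 (k): row=1 col=0 char='_'
After 8 (l): row=1 col=1 char='_'
After 9 (l): row=1 col=2 char='_'
After 10 (0): row=1 col=0 char='_'
After 11 (0): row=1 col=0 char='_'

Answer: 1,0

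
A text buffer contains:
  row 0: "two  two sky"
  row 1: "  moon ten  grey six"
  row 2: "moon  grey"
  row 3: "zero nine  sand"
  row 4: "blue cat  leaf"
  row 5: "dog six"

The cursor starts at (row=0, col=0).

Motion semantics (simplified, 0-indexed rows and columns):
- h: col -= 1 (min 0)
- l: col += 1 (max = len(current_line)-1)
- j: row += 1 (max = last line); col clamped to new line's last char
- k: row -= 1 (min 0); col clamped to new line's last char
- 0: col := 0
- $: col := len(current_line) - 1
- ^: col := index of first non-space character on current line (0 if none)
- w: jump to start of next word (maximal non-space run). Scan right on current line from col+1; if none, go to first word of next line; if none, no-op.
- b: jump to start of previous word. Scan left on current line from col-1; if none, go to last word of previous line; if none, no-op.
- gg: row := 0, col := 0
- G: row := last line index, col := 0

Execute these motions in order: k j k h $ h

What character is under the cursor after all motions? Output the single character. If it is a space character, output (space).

After 1 (k): row=0 col=0 char='t'
After 2 (j): row=1 col=0 char='_'
After 3 (k): row=0 col=0 char='t'
After 4 (h): row=0 col=0 char='t'
After 5 ($): row=0 col=11 char='y'
After 6 (h): row=0 col=10 char='k'

Answer: k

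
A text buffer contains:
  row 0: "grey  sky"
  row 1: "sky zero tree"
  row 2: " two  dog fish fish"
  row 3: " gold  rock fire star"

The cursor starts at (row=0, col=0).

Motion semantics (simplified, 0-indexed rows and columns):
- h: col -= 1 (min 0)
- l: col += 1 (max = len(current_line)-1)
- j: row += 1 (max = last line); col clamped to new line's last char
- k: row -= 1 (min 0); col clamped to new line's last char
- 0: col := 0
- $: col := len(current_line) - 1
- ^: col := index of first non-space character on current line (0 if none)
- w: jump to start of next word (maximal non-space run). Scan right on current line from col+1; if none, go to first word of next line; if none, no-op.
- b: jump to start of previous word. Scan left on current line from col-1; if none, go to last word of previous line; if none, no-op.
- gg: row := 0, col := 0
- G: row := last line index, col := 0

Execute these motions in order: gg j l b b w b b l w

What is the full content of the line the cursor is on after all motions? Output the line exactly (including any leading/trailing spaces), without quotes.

Answer: grey  sky

Derivation:
After 1 (gg): row=0 col=0 char='g'
After 2 (j): row=1 col=0 char='s'
After 3 (l): row=1 col=1 char='k'
After 4 (b): row=1 col=0 char='s'
After 5 (b): row=0 col=6 char='s'
After 6 (w): row=1 col=0 char='s'
After 7 (b): row=0 col=6 char='s'
After 8 (b): row=0 col=0 char='g'
After 9 (l): row=0 col=1 char='r'
After 10 (w): row=0 col=6 char='s'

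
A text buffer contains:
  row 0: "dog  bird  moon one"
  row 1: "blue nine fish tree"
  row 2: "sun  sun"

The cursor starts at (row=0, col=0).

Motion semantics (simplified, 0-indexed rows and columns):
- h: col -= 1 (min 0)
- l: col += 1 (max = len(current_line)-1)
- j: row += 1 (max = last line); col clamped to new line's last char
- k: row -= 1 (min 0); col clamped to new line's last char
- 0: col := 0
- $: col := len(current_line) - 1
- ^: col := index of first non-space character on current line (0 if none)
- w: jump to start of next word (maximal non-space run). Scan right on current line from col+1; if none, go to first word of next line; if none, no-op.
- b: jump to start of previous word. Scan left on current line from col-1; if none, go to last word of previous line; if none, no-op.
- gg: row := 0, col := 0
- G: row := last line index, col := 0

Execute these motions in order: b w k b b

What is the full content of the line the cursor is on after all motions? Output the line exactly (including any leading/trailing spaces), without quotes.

Answer: dog  bird  moon one

Derivation:
After 1 (b): row=0 col=0 char='d'
After 2 (w): row=0 col=5 char='b'
After 3 (k): row=0 col=5 char='b'
After 4 (b): row=0 col=0 char='d'
After 5 (b): row=0 col=0 char='d'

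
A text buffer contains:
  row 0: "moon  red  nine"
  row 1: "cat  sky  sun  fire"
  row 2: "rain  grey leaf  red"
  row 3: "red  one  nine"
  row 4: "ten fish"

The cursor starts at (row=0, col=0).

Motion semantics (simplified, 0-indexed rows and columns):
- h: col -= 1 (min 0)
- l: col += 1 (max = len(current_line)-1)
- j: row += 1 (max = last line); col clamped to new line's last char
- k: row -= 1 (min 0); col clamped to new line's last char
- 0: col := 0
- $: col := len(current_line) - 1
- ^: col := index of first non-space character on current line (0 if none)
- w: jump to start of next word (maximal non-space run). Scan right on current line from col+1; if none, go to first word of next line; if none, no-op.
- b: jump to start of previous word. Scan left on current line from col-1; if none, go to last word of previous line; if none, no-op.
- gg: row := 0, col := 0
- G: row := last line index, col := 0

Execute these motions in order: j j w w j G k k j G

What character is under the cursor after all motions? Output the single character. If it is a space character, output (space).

After 1 (j): row=1 col=0 char='c'
After 2 (j): row=2 col=0 char='r'
After 3 (w): row=2 col=6 char='g'
After 4 (w): row=2 col=11 char='l'
After 5 (j): row=3 col=11 char='i'
After 6 (G): row=4 col=0 char='t'
After 7 (k): row=3 col=0 char='r'
After 8 (k): row=2 col=0 char='r'
After 9 (j): row=3 col=0 char='r'
After 10 (G): row=4 col=0 char='t'

Answer: t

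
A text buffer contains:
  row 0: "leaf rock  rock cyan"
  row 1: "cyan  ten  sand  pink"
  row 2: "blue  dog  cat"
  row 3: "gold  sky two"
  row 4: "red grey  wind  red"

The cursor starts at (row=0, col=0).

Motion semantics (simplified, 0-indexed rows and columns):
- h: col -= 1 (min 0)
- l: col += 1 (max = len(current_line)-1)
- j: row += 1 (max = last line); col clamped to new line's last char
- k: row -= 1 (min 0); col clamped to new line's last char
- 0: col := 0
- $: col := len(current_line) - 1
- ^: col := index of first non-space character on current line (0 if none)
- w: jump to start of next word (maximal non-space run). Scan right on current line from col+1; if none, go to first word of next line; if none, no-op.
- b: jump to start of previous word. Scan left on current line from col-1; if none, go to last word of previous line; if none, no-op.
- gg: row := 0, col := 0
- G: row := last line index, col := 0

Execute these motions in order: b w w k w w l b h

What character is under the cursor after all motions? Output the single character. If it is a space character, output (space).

Answer: c

Derivation:
After 1 (b): row=0 col=0 char='l'
After 2 (w): row=0 col=5 char='r'
After 3 (w): row=0 col=11 char='r'
After 4 (k): row=0 col=11 char='r'
After 5 (w): row=0 col=16 char='c'
After 6 (w): row=1 col=0 char='c'
After 7 (l): row=1 col=1 char='y'
After 8 (b): row=1 col=0 char='c'
After 9 (h): row=1 col=0 char='c'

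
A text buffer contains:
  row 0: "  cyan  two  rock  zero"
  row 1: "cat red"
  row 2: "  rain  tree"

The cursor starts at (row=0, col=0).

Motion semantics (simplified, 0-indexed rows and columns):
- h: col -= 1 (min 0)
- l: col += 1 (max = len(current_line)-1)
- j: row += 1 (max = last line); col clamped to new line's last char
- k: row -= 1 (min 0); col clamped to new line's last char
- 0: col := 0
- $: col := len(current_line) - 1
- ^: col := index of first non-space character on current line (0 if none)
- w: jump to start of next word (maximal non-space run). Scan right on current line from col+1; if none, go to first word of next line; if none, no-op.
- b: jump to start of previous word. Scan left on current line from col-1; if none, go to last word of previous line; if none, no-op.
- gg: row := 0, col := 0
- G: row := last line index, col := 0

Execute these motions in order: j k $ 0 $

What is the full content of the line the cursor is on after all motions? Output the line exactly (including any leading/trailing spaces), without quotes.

After 1 (j): row=1 col=0 char='c'
After 2 (k): row=0 col=0 char='_'
After 3 ($): row=0 col=22 char='o'
After 4 (0): row=0 col=0 char='_'
After 5 ($): row=0 col=22 char='o'

Answer:   cyan  two  rock  zero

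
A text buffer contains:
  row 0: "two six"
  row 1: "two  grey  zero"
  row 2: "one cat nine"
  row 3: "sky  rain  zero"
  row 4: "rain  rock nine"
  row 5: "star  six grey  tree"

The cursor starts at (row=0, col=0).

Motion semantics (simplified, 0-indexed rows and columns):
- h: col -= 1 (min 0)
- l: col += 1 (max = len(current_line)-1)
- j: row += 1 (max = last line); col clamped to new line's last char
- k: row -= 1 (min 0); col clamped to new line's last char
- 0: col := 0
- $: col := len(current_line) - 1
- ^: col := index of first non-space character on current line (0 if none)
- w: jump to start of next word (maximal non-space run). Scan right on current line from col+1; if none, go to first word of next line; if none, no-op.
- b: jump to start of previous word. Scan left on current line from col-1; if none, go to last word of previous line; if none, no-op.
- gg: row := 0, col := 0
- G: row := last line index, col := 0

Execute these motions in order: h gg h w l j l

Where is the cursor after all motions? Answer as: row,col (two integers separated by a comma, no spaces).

After 1 (h): row=0 col=0 char='t'
After 2 (gg): row=0 col=0 char='t'
After 3 (h): row=0 col=0 char='t'
After 4 (w): row=0 col=4 char='s'
After 5 (l): row=0 col=5 char='i'
After 6 (j): row=1 col=5 char='g'
After 7 (l): row=1 col=6 char='r'

Answer: 1,6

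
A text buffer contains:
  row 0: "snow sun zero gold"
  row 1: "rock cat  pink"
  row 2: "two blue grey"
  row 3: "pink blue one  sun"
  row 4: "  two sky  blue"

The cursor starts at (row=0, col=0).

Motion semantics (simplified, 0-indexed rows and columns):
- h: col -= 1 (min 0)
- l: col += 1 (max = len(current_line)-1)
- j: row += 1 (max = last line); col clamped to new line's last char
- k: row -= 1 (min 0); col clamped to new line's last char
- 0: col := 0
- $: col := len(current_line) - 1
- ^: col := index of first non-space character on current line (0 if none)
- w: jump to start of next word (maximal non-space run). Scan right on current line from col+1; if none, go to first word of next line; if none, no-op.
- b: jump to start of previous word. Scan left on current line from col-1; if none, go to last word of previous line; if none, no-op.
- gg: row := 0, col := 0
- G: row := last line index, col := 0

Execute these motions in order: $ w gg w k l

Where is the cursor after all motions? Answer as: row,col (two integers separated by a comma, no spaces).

Answer: 0,6

Derivation:
After 1 ($): row=0 col=17 char='d'
After 2 (w): row=1 col=0 char='r'
After 3 (gg): row=0 col=0 char='s'
After 4 (w): row=0 col=5 char='s'
After 5 (k): row=0 col=5 char='s'
After 6 (l): row=0 col=6 char='u'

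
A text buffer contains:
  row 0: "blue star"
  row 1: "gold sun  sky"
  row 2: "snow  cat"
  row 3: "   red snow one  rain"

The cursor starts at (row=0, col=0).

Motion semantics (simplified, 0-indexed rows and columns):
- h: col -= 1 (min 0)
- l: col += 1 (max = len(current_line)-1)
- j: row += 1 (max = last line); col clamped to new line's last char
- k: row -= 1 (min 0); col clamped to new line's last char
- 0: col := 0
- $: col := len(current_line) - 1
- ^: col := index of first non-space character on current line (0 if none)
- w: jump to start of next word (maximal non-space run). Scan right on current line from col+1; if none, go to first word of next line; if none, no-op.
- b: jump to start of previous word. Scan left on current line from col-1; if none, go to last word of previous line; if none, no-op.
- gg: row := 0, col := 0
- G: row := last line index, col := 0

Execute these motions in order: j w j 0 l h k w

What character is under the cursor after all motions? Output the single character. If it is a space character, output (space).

After 1 (j): row=1 col=0 char='g'
After 2 (w): row=1 col=5 char='s'
After 3 (j): row=2 col=5 char='_'
After 4 (0): row=2 col=0 char='s'
After 5 (l): row=2 col=1 char='n'
After 6 (h): row=2 col=0 char='s'
After 7 (k): row=1 col=0 char='g'
After 8 (w): row=1 col=5 char='s'

Answer: s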